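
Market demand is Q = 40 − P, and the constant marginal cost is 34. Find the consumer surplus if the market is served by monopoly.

CS = 4.5

Inverting demand: P = 40 − Q.
A monopolist chooses Q where MR = MC. MR = 40 − 2Q; setting this equal to 34 gives Q = 3 and P = 37.
CS = ½·(40 − 37)·3 = 4.5.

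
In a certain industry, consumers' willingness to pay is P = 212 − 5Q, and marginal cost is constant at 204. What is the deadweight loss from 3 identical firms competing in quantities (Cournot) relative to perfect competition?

DWL = 0.4

Competitive firms price at marginal cost: P = 204, giving Q = 1.6.
In a 3-firm Cournot equilibrium, symmetry and the first-order condition give q = (212 − 204)/(20) = 0.4. So Q = 1.2 and P = 206.
DWL is the triangle between Q = 1.2 and Q = 1.6: ½·(1.6 − 1.2)·(206 − 204) = 0.4.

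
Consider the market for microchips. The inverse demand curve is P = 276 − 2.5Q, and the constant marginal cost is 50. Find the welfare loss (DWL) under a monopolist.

DWL = 2553.8

Competitive firms price at marginal cost: P = 50, giving Q = 90.4.
A monopolist chooses Q where MR = MC. MR = 276 − 5Q; setting this equal to 50 gives Q = 45.2 and P = 163.
DWL is the triangle between Q = 45.2 and Q = 90.4: ½·(90.4 − 45.2)·(163 − 50) = 2553.8.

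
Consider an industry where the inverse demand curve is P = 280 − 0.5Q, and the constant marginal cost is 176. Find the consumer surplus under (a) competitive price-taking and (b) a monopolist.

Competition: CS = 10816; Monopoly: CS = 2704

Competitive firms price at marginal cost: P = 176, giving Q = 208.
CS = ½·(280 − 176)·208 = 10816.
The monopolist equates marginal revenue to marginal cost: 280 − Q = 176, so Q = 104. From demand, P = 228.
CS = ½·(280 − 228)·104 = 2704.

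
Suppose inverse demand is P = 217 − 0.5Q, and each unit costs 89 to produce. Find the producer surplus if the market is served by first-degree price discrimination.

PS = 16384

With perfect price discrimination, output is the efficient level Q = 256 (where demand meets MC), but every buyer pays their willingness to pay: CS = 0 and PS = total surplus.
PS = ½·(217 − 89)·256 = 16384.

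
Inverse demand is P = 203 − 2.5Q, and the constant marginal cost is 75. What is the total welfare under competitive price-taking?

Perfect competition: P = MC = 75, so 203 − 2.5Q = 75 and Q = 51.2.
CS = ½·(203 − 75)·51.2 = 3276.8; PS = (75 − 75)·51.2 = 0; TS = 3276.8.

TS = 3276.8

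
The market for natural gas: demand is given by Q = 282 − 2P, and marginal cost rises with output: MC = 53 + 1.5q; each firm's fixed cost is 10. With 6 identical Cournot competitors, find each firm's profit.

Inverting demand: P = 141 − 0.5Q.
Cournot with 6 identical firms: the symmetric best-response condition is 141 − 3.5q = 53 + 1.5q. Each firm produces q = 17.6, total output Q = 105.6, price P = 88.2.
Each firm's profit = 88.2·17.6 − (53·17.6 + ½·1.5·17.6²) − 10 = 377.2.

π_i = 377.2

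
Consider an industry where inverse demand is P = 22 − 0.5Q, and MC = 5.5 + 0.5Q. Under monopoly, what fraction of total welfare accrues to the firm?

Monopoly sets MR = MC: 22 − Q = 5.5 + 0.5Q ⇒ Q = 11, P = 22 − 0.5·11 = 16.5.
CS = ½·(22 − 16.5)·11 = 30.25.
PS = P·Q − VC(Q) = 16.5·11 − (5.5·11 + ½·0.5·11²) = 90.75.
Share captured = PS/TS = 90.75/121 = 0.75.

PS/TS = 0.75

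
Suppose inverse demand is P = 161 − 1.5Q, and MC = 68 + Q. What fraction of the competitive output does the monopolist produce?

The monopolist equates marginal revenue to marginal cost: 161 − 3Q = 68 + Q, so Q = 23.25. From demand, P = 126.125.
Under competition P = MC: 161 − 1.5Q = 68 + Q ⇒ Q = 37.2, P = 105.2.
Ratio Q_m/Q_c = 23.25/37.2 = 0.625.

Q_m/Q_c = 0.625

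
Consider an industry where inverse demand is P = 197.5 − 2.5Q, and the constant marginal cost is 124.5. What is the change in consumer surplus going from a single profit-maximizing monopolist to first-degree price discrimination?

CS falls by 266.45

Monopoly sets MR = MC: 197.5 − 5Q = 124.5 ⇒ Q = 14.6, P = 197.5 − 2.5·14.6 = 161.
CS = ½·(197.5 − 161)·14.6 = 266.45.
A perfectly discriminating monopolist sells every unit with P(Q) ≥ MC(Q), so output equals the competitive quantity Q = 29.2. Each buyer pays their reservation price, so CS = 0 and the firm captures all surplus.
CS = 0.
Change in consumer surplus: 0 − 266.45 = −266.45.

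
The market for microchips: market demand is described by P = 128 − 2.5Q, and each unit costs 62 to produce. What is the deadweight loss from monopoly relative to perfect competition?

Perfect competition: P = MC = 62, so 128 − 2.5Q = 62 and Q = 26.4.
Monopoly sets MR = MC: 128 − 5Q = 62 ⇒ Q = 13.2, P = 128 − 2.5·13.2 = 95.
DWL is the triangle between Q = 13.2 and Q = 26.4: ½·(26.4 − 13.2)·(95 − 62) = 217.8.

DWL = 217.8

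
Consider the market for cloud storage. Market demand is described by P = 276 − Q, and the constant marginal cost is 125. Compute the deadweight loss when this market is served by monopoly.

DWL = 2850.125

Competitive firms price at marginal cost: P = 125, giving Q = 151.
The monopolist equates marginal revenue to marginal cost: 276 − 2Q = 125, so Q = 75.5. From demand, P = 200.5.
DWL is the triangle between Q = 75.5 and Q = 151: ½·(151 − 75.5)·(200.5 − 125) = 2850.125.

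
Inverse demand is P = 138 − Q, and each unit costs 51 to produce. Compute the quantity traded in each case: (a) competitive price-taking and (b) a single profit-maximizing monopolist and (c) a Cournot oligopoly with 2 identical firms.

Competition: Q = 87; Monopoly: Q = 43.5; Cournot: Q = 58

Competitive firms price at marginal cost: P = 51, giving Q = 87.
Monopoly sets MR = MC: 138 − 2Q = 51 ⇒ Q = 43.5, P = 138 − 43.5 = 94.5.
In a 2-firm Cournot equilibrium, symmetry and the first-order condition give q = (138 − 51)/(3) = 29. So Q = 58 and P = 80.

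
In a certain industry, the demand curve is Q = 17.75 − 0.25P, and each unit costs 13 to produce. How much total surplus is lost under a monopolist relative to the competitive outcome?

Inverting demand: P = 71 − 4Q.
Under competition P = MC = 13, so Q = (71 − 13)/4 = 14.5.
The monopolist equates marginal revenue to marginal cost: 71 − 8Q = 13, so Q = 7.25. From demand, P = 42.
DWL is the triangle between Q = 7.25 and Q = 14.5: ½·(14.5 − 7.25)·(42 − 13) = 105.125.

DWL = 105.125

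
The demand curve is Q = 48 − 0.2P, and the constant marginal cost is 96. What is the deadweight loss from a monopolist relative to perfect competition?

Inverting demand: P = 240 − 5Q.
Competitive firms price at marginal cost: P = 96, giving Q = 28.8.
The monopolist equates marginal revenue to marginal cost: 240 − 10Q = 96, so Q = 14.4. From demand, P = 168.
DWL is the triangle between Q = 14.4 and Q = 28.8: ½·(28.8 − 14.4)·(168 − 96) = 518.4.

DWL = 518.4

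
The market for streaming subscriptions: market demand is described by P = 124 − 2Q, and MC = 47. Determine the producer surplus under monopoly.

PS = 741.125

The monopolist equates marginal revenue to marginal cost: 124 − 4Q = 47, so Q = 19.25. From demand, P = 85.5.
PS = (85.5 − 47)·19.25 = 741.125.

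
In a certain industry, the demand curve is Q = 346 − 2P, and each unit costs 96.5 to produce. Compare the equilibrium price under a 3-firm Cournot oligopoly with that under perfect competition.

Cournot: P = 115.625; Competition: P = 96.5

Inverting demand: P = 173 − 0.5Q.
In a 3-firm Cournot equilibrium, symmetry and the first-order condition give q = (173 − 96.5)/(2) = 38.25. So Q = 114.75 and P = 115.625.
Perfect competition: P = MC = 96.5, so 173 − 0.5Q = 96.5 and Q = 153.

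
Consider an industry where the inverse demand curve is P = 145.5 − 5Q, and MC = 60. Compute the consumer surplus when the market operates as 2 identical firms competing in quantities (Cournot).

CS = 324.9

With 2 symmetric Cournot firms, each firm's FOC gives 145.5 − 15q = 60, so q = 5.7, Q = 2·5.7 = 11.4, and P = 88.5.
CS = ½·(145.5 − 88.5)·11.4 = 324.9.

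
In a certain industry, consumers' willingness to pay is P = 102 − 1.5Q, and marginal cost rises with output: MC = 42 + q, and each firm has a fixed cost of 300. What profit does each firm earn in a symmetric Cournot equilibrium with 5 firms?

In a 5-firm Cournot equilibrium, symmetry and the first-order condition give q = (102 − 42)/(10) = 6. So Q = 30 and P = 57.
Each firm's profit = 57·6 − (42·6 + ½·1·6²) − 300 = −228.

π_i = −228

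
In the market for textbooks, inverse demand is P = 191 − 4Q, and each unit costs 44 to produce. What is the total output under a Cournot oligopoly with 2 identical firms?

With 2 symmetric Cournot firms, each firm's FOC gives 191 − 12q = 44, so q = 12.25, Q = 2·12.25 = 24.5, and P = 93.

Q = 24.5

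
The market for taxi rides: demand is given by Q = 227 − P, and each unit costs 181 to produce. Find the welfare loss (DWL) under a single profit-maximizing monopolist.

Inverting demand: P = 227 − Q.
Under competition P = MC = 181, so Q = (227 − 181)/1 = 46.
The monopolist equates marginal revenue to marginal cost: 227 − 2Q = 181, so Q = 23. From demand, P = 204.
DWL is the triangle between Q = 23 and Q = 46: ½·(46 − 23)·(204 − 181) = 264.5.

DWL = 264.5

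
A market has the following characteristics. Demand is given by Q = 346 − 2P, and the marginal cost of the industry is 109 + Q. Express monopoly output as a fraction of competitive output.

Q_m/Q_c = 0.75

Inverting demand: P = 173 − 0.5Q.
A monopolist chooses Q where MR = MC. MR = 173 − Q; setting this equal to 109 + Q gives Q = 32 and P = 157.
Competitive equilibrium sets price equal to marginal cost: 173 − 0.5Q = 109 + Q, so Q = 128/3 and P = 455/3.
Ratio Q_m/Q_c = 32/(128/3) = 0.75.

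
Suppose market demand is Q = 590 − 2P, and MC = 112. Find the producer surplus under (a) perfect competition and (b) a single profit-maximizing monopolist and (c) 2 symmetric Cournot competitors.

Inverting demand: P = 295 − 0.5Q.
Competitive firms price at marginal cost: P = 112, giving Q = 366.
PS = (112 − 112)·366 = 0.
Monopoly sets MR = MC: 295 − Q = 112 ⇒ Q = 183, P = 295 − 0.5·183 = 203.5.
PS = (203.5 − 112)·183 = 16744.5.
Cournot with 2 identical firms: the symmetric best-response condition is 295 − 1.5q = 112. Each firm produces q = 122, total output Q = 244, price P = 173.
PS = (173 − 112)·244 = 14884.

Competition: PS = 0; Monopoly: PS = 16744.5; Cournot: PS = 14884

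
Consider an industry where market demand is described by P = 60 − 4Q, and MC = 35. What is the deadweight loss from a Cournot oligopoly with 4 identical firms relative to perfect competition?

Competitive firms price at marginal cost: P = 35, giving Q = 6.25.
Cournot with 4 identical firms: the symmetric best-response condition is 60 − 20q = 35. Each firm produces q = 1.25, total output Q = 5, price P = 40.
DWL is the triangle between Q = 5 and Q = 6.25: ½·(6.25 − 5)·(40 − 35) = 3.125.

DWL = 3.125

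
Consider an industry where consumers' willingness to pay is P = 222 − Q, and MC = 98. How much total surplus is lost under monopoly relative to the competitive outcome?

DWL = 1922

Competitive firms price at marginal cost: P = 98, giving Q = 124.
A monopolist chooses Q where MR = MC. MR = 222 − 2Q; setting this equal to 98 gives Q = 62 and P = 160.
DWL is the triangle between Q = 62 and Q = 124: ½·(124 − 62)·(160 − 98) = 1922.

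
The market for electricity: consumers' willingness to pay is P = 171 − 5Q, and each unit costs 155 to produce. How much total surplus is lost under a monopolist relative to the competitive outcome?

DWL = 6.4

Perfect competition: P = MC = 155, so 171 − 5Q = 155 and Q = 3.2.
Monopoly sets MR = MC: 171 − 10Q = 155 ⇒ Q = 1.6, P = 171 − 5·1.6 = 163.
DWL is the triangle between Q = 1.6 and Q = 3.2: ½·(3.2 − 1.6)·(163 − 155) = 6.4.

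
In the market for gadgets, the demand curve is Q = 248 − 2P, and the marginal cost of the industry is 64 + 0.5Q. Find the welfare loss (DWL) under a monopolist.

Inverting demand: P = 124 − 0.5Q.
Competitive equilibrium sets price equal to marginal cost: 124 − 0.5Q = 64 + 0.5Q, so Q = 60 and P = 94.
A monopolist chooses Q where MR = MC. MR = 124 − Q; setting this equal to 64 + 0.5Q gives Q = 40 and P = 104.
CS = ½·(124 − 94)·60 = 900; PS = (94·60 − 64·60 − ½·0.5·60²) = 900; TS = 1800.
CS = ½·(124 − 104)·40 = 400; PS = (104·40 − 64·40 − ½·0.5·40²) = 1200; TS = 1600.
DWL = 1800 − 1600 = 200.

DWL = 200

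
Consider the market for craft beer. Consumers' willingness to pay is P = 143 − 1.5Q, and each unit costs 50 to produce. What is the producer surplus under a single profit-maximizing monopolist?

PS = 1441.5

Monopoly sets MR = MC: 143 − 3Q = 50 ⇒ Q = 31, P = 143 − 1.5·31 = 96.5.
PS = (96.5 − 50)·31 = 1441.5.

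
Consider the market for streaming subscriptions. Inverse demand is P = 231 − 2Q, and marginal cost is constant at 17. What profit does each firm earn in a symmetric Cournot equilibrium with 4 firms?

With 4 symmetric Cournot firms, each firm's FOC gives 231 − 10q = 17, so q = 21.4, Q = 4·21.4 = 85.6, and P = 59.8.
Each firm's profit = (59.8 − 17)·21.4 = 915.92.

π_i = 915.92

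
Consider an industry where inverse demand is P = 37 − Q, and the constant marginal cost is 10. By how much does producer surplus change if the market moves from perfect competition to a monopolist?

Producer surplus rises by 182.25

Perfect competition: P = MC = 10, so 37 − Q = 10 and Q = 27.
PS = (10 − 10)·27 = 0.
A monopolist chooses Q where MR = MC. MR = 37 − 2Q; setting this equal to 10 gives Q = 13.5 and P = 23.5.
PS = (23.5 − 10)·13.5 = 182.25.
Change in producer surplus: 182.25 − 0 = 182.25.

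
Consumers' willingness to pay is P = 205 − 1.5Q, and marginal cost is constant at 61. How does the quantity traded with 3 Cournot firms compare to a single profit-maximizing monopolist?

With 3 symmetric Cournot firms, each firm's FOC gives 205 − 6q = 61, so q = 24, Q = 3·24 = 72, and P = 97.
Monopoly sets MR = MC: 205 − 3Q = 61 ⇒ Q = 48, P = 205 − 1.5·48 = 133.

Cournot: Q = 72; Monopoly: Q = 48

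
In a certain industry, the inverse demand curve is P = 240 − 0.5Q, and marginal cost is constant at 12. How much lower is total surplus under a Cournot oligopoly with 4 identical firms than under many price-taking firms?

Perfect competition: P = MC = 12, so 240 − 0.5Q = 12 and Q = 456.
CS = ½·(240 − 12)·456 = 51984; PS = (12 − 12)·456 = 0; TS = 51984.
With 4 symmetric Cournot firms, each firm's FOC gives 240 − 2.5q = 12, so q = 91.2, Q = 4·91.2 = 364.8, and P = 57.6.
CS = ½·(240 − 57.6)·364.8 = 33269.76; PS = (57.6 − 12)·364.8 = 16634.88; TS = 49904.64.
Change in total surplus: 49904.64 − 51984 = −2079.36.

Total surplus falls by 2079.36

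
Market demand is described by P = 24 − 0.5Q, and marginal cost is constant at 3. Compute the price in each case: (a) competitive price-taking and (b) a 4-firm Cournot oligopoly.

Competition: P = 3; Cournot: P = 7.2

Competitive firms price at marginal cost: P = 3, giving Q = 42.
Cournot with 4 identical firms: the symmetric best-response condition is 24 − 2.5q = 3. Each firm produces q = 8.4, total output Q = 33.6, price P = 7.2.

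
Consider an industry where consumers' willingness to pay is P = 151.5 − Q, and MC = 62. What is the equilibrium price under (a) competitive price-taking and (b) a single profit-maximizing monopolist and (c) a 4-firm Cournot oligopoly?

Perfect competition: P = MC = 62, so 151.5 − Q = 62 and Q = 89.5.
The monopolist equates marginal revenue to marginal cost: 151.5 − 2Q = 62, so Q = 44.75. From demand, P = 106.75.
With 4 symmetric Cournot firms, each firm's FOC gives 151.5 − 5q = 62, so q = 17.9, Q = 4·17.9 = 71.6, and P = 79.9.

Competition: P = 62; Monopoly: P = 106.75; Cournot: P = 79.9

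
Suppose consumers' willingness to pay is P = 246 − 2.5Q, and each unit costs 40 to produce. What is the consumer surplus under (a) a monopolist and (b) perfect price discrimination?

Monopoly: CS = 2121.8; Perfect PD: CS = 0

A monopolist chooses Q where MR = MC. MR = 246 − 5Q; setting this equal to 40 gives Q = 41.2 and P = 143.
CS = ½·(246 − 143)·41.2 = 2121.8.
Under first-degree price discrimination the firm charges each unit its demand price and produces up to where P = MC, i.e. Q = 82.4. Consumer surplus is zero; producer surplus equals total surplus.
CS = 0.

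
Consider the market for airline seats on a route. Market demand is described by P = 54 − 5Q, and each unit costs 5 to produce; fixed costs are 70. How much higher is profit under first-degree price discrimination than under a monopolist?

Profit rises by 120.05

A monopolist chooses Q where MR = MC. MR = 54 − 10Q; setting this equal to 5 gives Q = 4.9 and P = 29.5.
Profit = (29.5 − 5)·4.9 − 70 = 50.05.
Under first-degree price discrimination the firm charges each unit its demand price and produces up to where P = MC, i.e. Q = 9.8. Consumer surplus is zero; producer surplus equals total surplus.
PS equals the full surplus area, 240.1. Profit = 240.1 − 70 = 170.1.
Change in profit: 170.1 − 50.05 = 120.05.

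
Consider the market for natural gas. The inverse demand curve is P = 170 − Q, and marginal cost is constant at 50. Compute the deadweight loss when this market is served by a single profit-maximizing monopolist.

Perfect competition: P = MC = 50, so 170 − Q = 50 and Q = 120.
A monopolist chooses Q where MR = MC. MR = 170 − 2Q; setting this equal to 50 gives Q = 60 and P = 110.
DWL is the triangle between Q = 60 and Q = 120: ½·(120 − 60)·(110 − 50) = 1800.

DWL = 1800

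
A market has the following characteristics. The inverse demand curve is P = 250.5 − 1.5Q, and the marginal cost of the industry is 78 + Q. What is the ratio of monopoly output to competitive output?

The monopolist equates marginal revenue to marginal cost: 250.5 − 3Q = 78 + Q, so Q = 43.125. From demand, P = 2973/16.
Under competition P = MC: 250.5 − 1.5Q = 78 + Q ⇒ Q = 69, P = 147.
Ratio Q_m/Q_c = 43.125/69 = 0.625.

Q_m/Q_c = 0.625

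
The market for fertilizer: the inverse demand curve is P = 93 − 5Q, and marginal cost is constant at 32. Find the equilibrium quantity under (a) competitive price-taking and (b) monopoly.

Under competition P = MC = 32, so Q = (93 − 32)/5 = 12.2.
Monopoly sets MR = MC: 93 − 10Q = 32 ⇒ Q = 6.1, P = 93 − 5·6.1 = 62.5.

Competition: Q = 12.2; Monopoly: Q = 6.1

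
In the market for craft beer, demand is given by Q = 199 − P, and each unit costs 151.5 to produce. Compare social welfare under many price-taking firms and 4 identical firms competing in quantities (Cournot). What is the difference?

Inverting demand: P = 199 − Q.
Competitive firms price at marginal cost: P = 151.5, giving Q = 47.5.
CS = ½·(199 − 151.5)·47.5 = 1128.125; PS = (151.5 − 151.5)·47.5 = 0; TS = 1128.125.
With 4 symmetric Cournot firms, each firm's FOC gives 199 − 5q = 151.5, so q = 9.5, Q = 4·9.5 = 38, and P = 161.
CS = ½·(199 − 161)·38 = 722; PS = (161 − 151.5)·38 = 361; TS = 1083.
Change in social welfare: 1083 − 1128.125 = −45.125.

TS falls by 45.125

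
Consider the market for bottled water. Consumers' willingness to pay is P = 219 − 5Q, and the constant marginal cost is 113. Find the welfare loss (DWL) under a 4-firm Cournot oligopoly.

DWL = 44.944

Under competition P = MC = 113, so Q = (219 − 113)/5 = 21.2.
Cournot with 4 identical firms: the symmetric best-response condition is 219 − 25q = 113. Each firm produces q = 4.24, total output Q = 16.96, price P = 134.2.
DWL is the triangle between Q = 16.96 and Q = 21.2: ½·(21.2 − 16.96)·(134.2 − 113) = 44.944.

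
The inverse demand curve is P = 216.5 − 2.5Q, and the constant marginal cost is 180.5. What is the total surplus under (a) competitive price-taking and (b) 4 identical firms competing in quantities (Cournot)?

Competition: TS = 259.2; Cournot: TS = 248.832

Perfect competition: P = MC = 180.5, so 216.5 − 2.5Q = 180.5 and Q = 14.4.
CS = ½·(216.5 − 180.5)·14.4 = 259.2; PS = (180.5 − 180.5)·14.4 = 0; TS = 259.2.
Cournot with 4 identical firms: the symmetric best-response condition is 216.5 − 12.5q = 180.5. Each firm produces q = 2.88, total output Q = 11.52, price P = 187.7.
CS = ½·(216.5 − 187.7)·11.52 = 165.888; PS = (187.7 − 180.5)·11.52 = 82.944; TS = 248.832.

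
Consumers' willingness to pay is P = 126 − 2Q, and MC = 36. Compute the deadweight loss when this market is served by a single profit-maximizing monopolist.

Under competition P = MC = 36, so Q = (126 − 36)/2 = 45.
Monopoly sets MR = MC: 126 − 4Q = 36 ⇒ Q = 22.5, P = 126 − 2·22.5 = 81.
DWL is the triangle between Q = 22.5 and Q = 45: ½·(45 − 22.5)·(81 − 36) = 506.25.

DWL = 506.25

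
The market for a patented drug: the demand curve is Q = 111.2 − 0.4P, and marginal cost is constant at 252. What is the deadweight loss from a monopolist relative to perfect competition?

Inverting demand: P = 278 − 2.5Q.
Under competition P = MC = 252, so Q = (278 − 252)/2.5 = 10.4.
Monopoly sets MR = MC: 278 − 5Q = 252 ⇒ Q = 5.2, P = 278 − 2.5·5.2 = 265.
DWL is the triangle between Q = 5.2 and Q = 10.4: ½·(10.4 − 5.2)·(265 − 252) = 33.8.

DWL = 33.8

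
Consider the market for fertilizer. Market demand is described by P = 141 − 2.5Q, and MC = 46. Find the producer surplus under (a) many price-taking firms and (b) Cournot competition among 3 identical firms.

Competition: PS = 0; Cournot: PS = 676.875

Perfect competition: P = MC = 46, so 141 − 2.5Q = 46 and Q = 38.
PS = (46 − 46)·38 = 0.
With 3 symmetric Cournot firms, each firm's FOC gives 141 − 10q = 46, so q = 9.5, Q = 3·9.5 = 28.5, and P = 69.75.
PS = (69.75 − 46)·28.5 = 676.875.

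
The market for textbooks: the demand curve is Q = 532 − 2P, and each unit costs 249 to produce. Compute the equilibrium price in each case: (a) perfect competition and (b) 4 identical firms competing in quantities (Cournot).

Competition: P = 249; Cournot: P = 252.4

Inverting demand: P = 266 − 0.5Q.
Under competition P = MC = 249, so Q = (266 − 249)/0.5 = 34.
Cournot with 4 identical firms: the symmetric best-response condition is 266 − 2.5q = 249. Each firm produces q = 6.8, total output Q = 27.2, price P = 252.4.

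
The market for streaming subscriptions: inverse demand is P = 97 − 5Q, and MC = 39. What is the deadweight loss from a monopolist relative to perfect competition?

Under competition P = MC = 39, so Q = (97 − 39)/5 = 11.6.
The monopolist equates marginal revenue to marginal cost: 97 − 10Q = 39, so Q = 5.8. From demand, P = 68.
DWL is the triangle between Q = 5.8 and Q = 11.6: ½·(11.6 − 5.8)·(68 − 39) = 84.1.

DWL = 84.1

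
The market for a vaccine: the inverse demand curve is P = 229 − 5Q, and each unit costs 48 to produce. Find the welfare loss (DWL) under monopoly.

DWL = 819.025

Competitive firms price at marginal cost: P = 48, giving Q = 36.2.
Monopoly sets MR = MC: 229 − 10Q = 48 ⇒ Q = 18.1, P = 229 − 5·18.1 = 138.5.
DWL is the triangle between Q = 18.1 and Q = 36.2: ½·(36.2 − 18.1)·(138.5 − 48) = 819.025.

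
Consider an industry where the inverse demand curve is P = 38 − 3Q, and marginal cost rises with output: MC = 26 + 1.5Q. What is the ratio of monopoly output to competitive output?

The monopolist equates marginal revenue to marginal cost: 38 − 6Q = 26 + 1.5Q, so Q = 1.6. From demand, P = 33.2.
Competitive equilibrium sets price equal to marginal cost: 38 − 3Q = 26 + 1.5Q, so Q = 8/3 and P = 30.
Ratio Q_m/Q_c = 1.6/(8/3) = 0.6.

Q_m/Q_c = 0.6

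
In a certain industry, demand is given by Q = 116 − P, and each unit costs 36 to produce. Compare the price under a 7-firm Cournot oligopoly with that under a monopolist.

Inverting demand: P = 116 − Q.
Cournot with 7 identical firms: the symmetric best-response condition is 116 − 8q = 36. Each firm produces q = 10, total output Q = 70, price P = 46.
The monopolist equates marginal revenue to marginal cost: 116 − 2Q = 36, so Q = 40. From demand, P = 76.

Cournot: P = 46; Monopoly: P = 76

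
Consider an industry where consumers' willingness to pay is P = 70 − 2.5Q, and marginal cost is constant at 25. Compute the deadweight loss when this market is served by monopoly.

Under competition P = MC = 25, so Q = (70 − 25)/2.5 = 18.
A monopolist chooses Q where MR = MC. MR = 70 − 5Q; setting this equal to 25 gives Q = 9 and P = 47.5.
DWL is the triangle between Q = 9 and Q = 18: ½·(18 − 9)·(47.5 − 25) = 101.25.

DWL = 101.25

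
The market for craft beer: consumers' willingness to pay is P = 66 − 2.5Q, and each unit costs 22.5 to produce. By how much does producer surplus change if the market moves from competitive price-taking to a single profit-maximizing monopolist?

PS rises by 189.225

Under competition P = MC = 22.5, so Q = (66 − 22.5)/2.5 = 17.4.
PS = (22.5 − 22.5)·17.4 = 0.
A monopolist chooses Q where MR = MC. MR = 66 − 5Q; setting this equal to 22.5 gives Q = 8.7 and P = 44.25.
PS = (44.25 − 22.5)·8.7 = 189.225.
Change in producer surplus: 189.225 − 0 = 189.225.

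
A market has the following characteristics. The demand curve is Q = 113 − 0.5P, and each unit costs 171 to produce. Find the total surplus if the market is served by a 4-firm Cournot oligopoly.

TS = 726

Inverting demand: P = 226 − 2Q.
In a 4-firm Cournot equilibrium, symmetry and the first-order condition give q = (226 − 171)/(10) = 5.5. So Q = 22 and P = 182.
CS = ½·(226 − 182)·22 = 484; PS = (182 − 171)·22 = 242; TS = 726.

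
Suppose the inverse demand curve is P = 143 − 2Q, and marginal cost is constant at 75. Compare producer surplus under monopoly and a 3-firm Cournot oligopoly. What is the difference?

Monopoly sets MR = MC: 143 − 4Q = 75 ⇒ Q = 17, P = 143 − 2·17 = 109.
PS = (109 − 75)·17 = 578.
With 3 symmetric Cournot firms, each firm's FOC gives 143 − 8q = 75, so q = 8.5, Q = 3·8.5 = 25.5, and P = 92.
PS = (92 − 75)·25.5 = 433.5.
Change in producer surplus: 433.5 − 578 = −144.5.

Producer surplus falls by 144.5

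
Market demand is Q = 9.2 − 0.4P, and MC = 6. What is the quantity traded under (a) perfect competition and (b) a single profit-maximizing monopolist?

Competition: Q = 6.8; Monopoly: Q = 3.4

Inverting demand: P = 23 − 2.5Q.
Under competition P = MC = 6, so Q = (23 − 6)/2.5 = 6.8.
Monopoly sets MR = MC: 23 − 5Q = 6 ⇒ Q = 3.4, P = 23 − 2.5·3.4 = 14.5.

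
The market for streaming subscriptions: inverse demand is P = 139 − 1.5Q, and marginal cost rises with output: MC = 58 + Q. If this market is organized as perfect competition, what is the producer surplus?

PS = 524.88

Competitive equilibrium sets price equal to marginal cost: 139 − 1.5Q = 58 + Q, so Q = 32.4 and P = 90.4.
PS = P·Q − VC(Q) = 90.4·32.4 − (58·32.4 + ½·1·32.4²) = 524.88.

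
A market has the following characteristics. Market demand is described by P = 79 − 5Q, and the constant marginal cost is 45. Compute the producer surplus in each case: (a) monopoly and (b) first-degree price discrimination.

A monopolist chooses Q where MR = MC. MR = 79 − 10Q; setting this equal to 45 gives Q = 3.4 and P = 62.
PS = (62 − 45)·3.4 = 57.8.
With perfect price discrimination, output is the efficient level Q = 6.8 (where demand meets MC), but every buyer pays their willingness to pay: CS = 0 and PS = total surplus.
PS = ½·(79 − 45)·6.8 = 115.6.

Monopoly: PS = 57.8; Perfect PD: PS = 115.6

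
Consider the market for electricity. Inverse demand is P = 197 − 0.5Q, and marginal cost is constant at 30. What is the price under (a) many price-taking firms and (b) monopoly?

Competition: P = 30; Monopoly: P = 113.5

Perfect competition: P = MC = 30, so 197 − 0.5Q = 30 and Q = 334.
A monopolist chooses Q where MR = MC. MR = 197 − Q; setting this equal to 30 gives Q = 167 and P = 113.5.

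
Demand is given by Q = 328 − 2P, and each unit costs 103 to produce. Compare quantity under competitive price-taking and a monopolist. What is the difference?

Quantity falls by 61

Inverting demand: P = 164 − 0.5Q.
Under competition P = MC = 103, so Q = (164 − 103)/0.5 = 122.
A monopolist chooses Q where MR = MC. MR = 164 − Q; setting this equal to 103 gives Q = 61 and P = 133.5.
Change in quantity: 61 − 122 = −61.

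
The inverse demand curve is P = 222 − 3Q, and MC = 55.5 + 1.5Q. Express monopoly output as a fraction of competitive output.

Monopoly sets MR = MC: 222 − 6Q = 55.5 + 1.5Q ⇒ Q = 22.2, P = 222 − 3·22.2 = 155.4.
Competitive equilibrium sets price equal to marginal cost: 222 − 3Q = 55.5 + 1.5Q, so Q = 37 and P = 111.
Ratio Q_m/Q_c = 22.2/37 = 0.6.

Q_m/Q_c = 0.6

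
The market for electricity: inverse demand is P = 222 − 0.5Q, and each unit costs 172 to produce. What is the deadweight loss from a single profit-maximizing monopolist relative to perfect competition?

Perfect competition: P = MC = 172, so 222 − 0.5Q = 172 and Q = 100.
Monopoly sets MR = MC: 222 − Q = 172 ⇒ Q = 50, P = 222 − 0.5·50 = 197.
DWL is the triangle between Q = 50 and Q = 100: ½·(100 − 50)·(197 − 172) = 625.

DWL = 625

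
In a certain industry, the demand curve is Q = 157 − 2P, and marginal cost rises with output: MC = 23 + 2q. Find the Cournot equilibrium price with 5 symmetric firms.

P = 50.75

Inverting demand: P = 78.5 − 0.5Q.
Cournot with 5 identical firms: the symmetric best-response condition is 78.5 − 3q = 23 + 2q. Each firm produces q = 11.1, total output Q = 55.5, price P = 50.75.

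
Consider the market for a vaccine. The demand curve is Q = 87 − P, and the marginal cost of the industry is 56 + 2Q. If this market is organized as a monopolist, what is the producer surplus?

PS = 120.125

Inverting demand: P = 87 − Q.
Monopoly sets MR = MC: 87 − 2Q = 56 + 2Q ⇒ Q = 7.75, P = 87 − 7.75 = 79.25.
PS = P·Q − VC(Q) = 79.25·7.75 − (56·7.75 + ½·2·7.75²) = 120.125.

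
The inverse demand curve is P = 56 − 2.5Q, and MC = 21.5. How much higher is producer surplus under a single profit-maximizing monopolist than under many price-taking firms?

Under competition P = MC = 21.5, so Q = (56 − 21.5)/2.5 = 13.8.
PS = (21.5 − 21.5)·13.8 = 0.
A monopolist chooses Q where MR = MC. MR = 56 − 5Q; setting this equal to 21.5 gives Q = 6.9 and P = 38.75.
PS = (38.75 − 21.5)·6.9 = 119.025.
Change in producer surplus: 119.025 − 0 = 119.025.

Producer surplus rises by 119.025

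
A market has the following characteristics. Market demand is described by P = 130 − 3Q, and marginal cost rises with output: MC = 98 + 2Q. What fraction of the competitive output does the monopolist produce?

A monopolist chooses Q where MR = MC. MR = 130 − 6Q; setting this equal to 98 + 2Q gives Q = 4 and P = 118.
Under competition P = MC: 130 − 3Q = 98 + 2Q ⇒ Q = 6.4, P = 110.8.
Ratio Q_m/Q_c = 4/6.4 = 0.625.

Q_m/Q_c = 0.625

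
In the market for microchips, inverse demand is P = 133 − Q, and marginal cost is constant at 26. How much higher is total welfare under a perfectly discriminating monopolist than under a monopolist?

The monopolist equates marginal revenue to marginal cost: 133 − 2Q = 26, so Q = 53.5. From demand, P = 79.5.
CS = ½·(133 − 79.5)·53.5 = 1431.125; PS = (79.5 − 26)·53.5 = 2862.25; TS = 4293.375.
Under first-degree price discrimination the firm charges each unit its demand price and produces up to where P = MC, i.e. Q = 107. Consumer surplus is zero; producer surplus equals total surplus.
TS = 5724.5 (equal to competitive TS).
Change in total welfare: 5724.5 − 4293.375 = 1431.125.

TS rises by 1431.125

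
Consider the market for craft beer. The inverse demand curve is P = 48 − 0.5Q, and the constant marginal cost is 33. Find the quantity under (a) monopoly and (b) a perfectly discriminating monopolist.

Monopoly: Q = 15; Perfect PD: Q = 30

Monopoly sets MR = MC: 48 − Q = 33 ⇒ Q = 15, P = 48 − 0.5·15 = 40.5.
Under first-degree price discrimination the firm charges each unit its demand price and produces up to where P = MC, i.e. Q = 30. Consumer surplus is zero; producer surplus equals total surplus.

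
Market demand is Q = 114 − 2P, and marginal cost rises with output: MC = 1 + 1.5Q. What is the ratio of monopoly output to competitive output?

Inverting demand: P = 57 − 0.5Q.
The monopolist equates marginal revenue to marginal cost: 57 − Q = 1 + 1.5Q, so Q = 22.4. From demand, P = 45.8.
Competitive equilibrium sets price equal to marginal cost: 57 − 0.5Q = 1 + 1.5Q, so Q = 28 and P = 43.
Ratio Q_m/Q_c = 22.4/28 = 0.8.

Q_m/Q_c = 0.8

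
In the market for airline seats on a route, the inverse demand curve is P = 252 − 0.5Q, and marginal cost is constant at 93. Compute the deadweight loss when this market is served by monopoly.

Competitive firms price at marginal cost: P = 93, giving Q = 318.
A monopolist chooses Q where MR = MC. MR = 252 − Q; setting this equal to 93 gives Q = 159 and P = 172.5.
DWL is the triangle between Q = 159 and Q = 318: ½·(318 − 159)·(172.5 − 93) = 6320.25.

DWL = 6320.25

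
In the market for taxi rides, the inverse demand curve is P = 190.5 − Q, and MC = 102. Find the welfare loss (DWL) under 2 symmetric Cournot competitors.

DWL = 435.125

Perfect competition: P = MC = 102, so 190.5 − Q = 102 and Q = 88.5.
Cournot with 2 identical firms: the symmetric best-response condition is 190.5 − 3q = 102. Each firm produces q = 29.5, total output Q = 59, price P = 131.5.
DWL is the triangle between Q = 59 and Q = 88.5: ½·(88.5 − 59)·(131.5 − 102) = 435.125.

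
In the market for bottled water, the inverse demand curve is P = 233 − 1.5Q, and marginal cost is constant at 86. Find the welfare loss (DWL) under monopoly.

Perfect competition: P = MC = 86, so 233 − 1.5Q = 86 and Q = 98.
The monopolist equates marginal revenue to marginal cost: 233 − 3Q = 86, so Q = 49. From demand, P = 159.5.
DWL is the triangle between Q = 49 and Q = 98: ½·(98 − 49)·(159.5 − 86) = 1800.75.

DWL = 1800.75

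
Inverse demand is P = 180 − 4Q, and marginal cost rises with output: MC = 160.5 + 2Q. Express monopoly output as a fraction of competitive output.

Q_m/Q_c = 0.6

Monopoly sets MR = MC: 180 − 8Q = 160.5 + 2Q ⇒ Q = 1.95, P = 180 − 4·1.95 = 172.2.
Competitive equilibrium sets price equal to marginal cost: 180 − 4Q = 160.5 + 2Q, so Q = 3.25 and P = 167.
Ratio Q_m/Q_c = 1.95/3.25 = 0.6.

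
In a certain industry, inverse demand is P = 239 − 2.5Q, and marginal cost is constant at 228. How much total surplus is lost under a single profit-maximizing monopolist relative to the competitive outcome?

Under competition P = MC = 228, so Q = (239 − 228)/2.5 = 4.4.
Monopoly sets MR = MC: 239 − 5Q = 228 ⇒ Q = 2.2, P = 239 − 2.5·2.2 = 233.5.
DWL is the triangle between Q = 2.2 and Q = 4.4: ½·(4.4 − 2.2)·(233.5 − 228) = 6.05.

DWL = 6.05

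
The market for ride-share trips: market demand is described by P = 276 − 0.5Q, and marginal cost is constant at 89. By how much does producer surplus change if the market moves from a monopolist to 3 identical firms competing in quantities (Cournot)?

PS falls by 4371.125

The monopolist equates marginal revenue to marginal cost: 276 − Q = 89, so Q = 187. From demand, P = 182.5.
PS = (182.5 − 89)·187 = 17484.5.
In a 3-firm Cournot equilibrium, symmetry and the first-order condition give q = (276 − 89)/(2) = 93.5. So Q = 280.5 and P = 135.75.
PS = (135.75 − 89)·280.5 = 13113.375.
Change in producer surplus: 13113.375 − 17484.5 = −4371.125.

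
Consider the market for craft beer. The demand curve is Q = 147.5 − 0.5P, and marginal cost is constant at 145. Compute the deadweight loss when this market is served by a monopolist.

Inverting demand: P = 295 − 2Q.
Competitive firms price at marginal cost: P = 145, giving Q = 75.
The monopolist equates marginal revenue to marginal cost: 295 − 4Q = 145, so Q = 37.5. From demand, P = 220.
DWL is the triangle between Q = 37.5 and Q = 75: ½·(75 − 37.5)·(220 − 145) = 1406.25.

DWL = 1406.25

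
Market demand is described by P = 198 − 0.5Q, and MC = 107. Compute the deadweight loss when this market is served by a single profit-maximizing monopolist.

Competitive firms price at marginal cost: P = 107, giving Q = 182.
Monopoly sets MR = MC: 198 − Q = 107 ⇒ Q = 91, P = 198 − 0.5·91 = 152.5.
DWL is the triangle between Q = 91 and Q = 182: ½·(182 − 91)·(152.5 − 107) = 2070.25.

DWL = 2070.25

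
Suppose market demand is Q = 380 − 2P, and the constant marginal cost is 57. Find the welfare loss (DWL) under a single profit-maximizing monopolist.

DWL = 4422.25

Inverting demand: P = 190 − 0.5Q.
Perfect competition: P = MC = 57, so 190 − 0.5Q = 57 and Q = 266.
Monopoly sets MR = MC: 190 − Q = 57 ⇒ Q = 133, P = 190 − 0.5·133 = 123.5.
DWL is the triangle between Q = 133 and Q = 266: ½·(266 − 133)·(123.5 − 57) = 4422.25.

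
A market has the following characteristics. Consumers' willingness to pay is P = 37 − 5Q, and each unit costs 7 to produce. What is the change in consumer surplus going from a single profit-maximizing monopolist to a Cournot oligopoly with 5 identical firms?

A monopolist chooses Q where MR = MC. MR = 37 − 10Q; setting this equal to 7 gives Q = 3 and P = 22.
CS = ½·(37 − 22)·3 = 22.5.
In a 5-firm Cournot equilibrium, symmetry and the first-order condition give q = (37 − 7)/(30) = 1. So Q = 5 and P = 12.
CS = ½·(37 − 12)·5 = 62.5.
Change in consumer surplus: 62.5 − 22.5 = 40.

CS rises by 40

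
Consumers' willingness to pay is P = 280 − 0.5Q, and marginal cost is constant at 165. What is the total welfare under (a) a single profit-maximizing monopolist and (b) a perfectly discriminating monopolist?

Monopoly: TS = 9918.75; Perfect PD: TS = 13225

Monopoly sets MR = MC: 280 − Q = 165 ⇒ Q = 115, P = 280 − 0.5·115 = 222.5.
CS = ½·(280 − 222.5)·115 = 3306.25; PS = (222.5 − 165)·115 = 6612.5; TS = 9918.75.
A perfectly discriminating monopolist sells every unit with P(Q) ≥ MC(Q), so output equals the competitive quantity Q = 230. Each buyer pays their reservation price, so CS = 0 and the firm captures all surplus.
TS = 13225 (equal to competitive TS).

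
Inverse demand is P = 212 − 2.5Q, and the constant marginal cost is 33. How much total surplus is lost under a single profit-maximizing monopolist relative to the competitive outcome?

Under competition P = MC = 33, so Q = (212 − 33)/2.5 = 71.6.
A monopolist chooses Q where MR = MC. MR = 212 − 5Q; setting this equal to 33 gives Q = 35.8 and P = 122.5.
DWL is the triangle between Q = 35.8 and Q = 71.6: ½·(71.6 − 35.8)·(122.5 − 33) = 1602.05.

DWL = 1602.05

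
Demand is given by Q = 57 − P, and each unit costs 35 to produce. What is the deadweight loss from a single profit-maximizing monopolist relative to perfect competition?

DWL = 60.5

Inverting demand: P = 57 − Q.
Perfect competition: P = MC = 35, so 57 − Q = 35 and Q = 22.
The monopolist equates marginal revenue to marginal cost: 57 − 2Q = 35, so Q = 11. From demand, P = 46.
DWL is the triangle between Q = 11 and Q = 22: ½·(22 − 11)·(46 − 35) = 60.5.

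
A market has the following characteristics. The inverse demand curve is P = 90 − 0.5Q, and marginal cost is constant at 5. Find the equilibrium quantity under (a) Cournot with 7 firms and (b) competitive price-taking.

With 7 symmetric Cournot firms, each firm's FOC gives 90 − 4q = 5, so q = 21.25, Q = 7·21.25 = 148.75, and P = 15.625.
Perfect competition: P = MC = 5, so 90 − 0.5Q = 5 and Q = 170.

Cournot: Q = 148.75; Competition: Q = 170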